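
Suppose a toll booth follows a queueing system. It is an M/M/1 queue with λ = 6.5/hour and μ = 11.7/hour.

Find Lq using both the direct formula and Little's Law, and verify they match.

Method 1 (direct): Lq = λ²/(μ(μ-λ)) = 42.25/(11.7 × 5.20) = 0.6944

Method 2 (Little's Law):
W = 1/(μ-λ) = 1/5.20 = 0.192308
Wq = W - 1/μ = 0.192308 - 0.0854701 = 0.106838
Lq = λWq = 6.5 × 0.106838 = 0.6944 ✔ (matches Method 1)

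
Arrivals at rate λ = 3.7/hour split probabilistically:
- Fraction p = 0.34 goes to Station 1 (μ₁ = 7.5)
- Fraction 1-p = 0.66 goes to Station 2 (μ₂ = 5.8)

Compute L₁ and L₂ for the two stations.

Effective rates: λ₁ = 3.7×0.34 = 1.258, λ₂ = 3.7×0.66 = 2.442
Station 1: ρ₁ = 1.258/7.5 = 0.1677, L₁ = ρ₁/(1-ρ₁) = 0.1677/(1-0.1677) = 0.2015
Station 2: ρ₂ = 2.442/5.8 = 0.42103, L₂ = ρ₂/(1-ρ₂) = 0.42103/(1-0.42103) = 0.7272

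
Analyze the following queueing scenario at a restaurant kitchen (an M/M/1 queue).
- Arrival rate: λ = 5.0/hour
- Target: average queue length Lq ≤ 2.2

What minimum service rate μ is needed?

For M/M/1: Lq = λ²/(μ(μ-λ))
Need Lq ≤ 2.2, i.e. μ(μ-λ) ≥ λ²/2.2
μ² - 5.0μ - 25.00/2.2 ≥ 0  →  μ² - 5.0μ - 11.363636 ≥ 0
Quadratic formula (positive root): μ = [λ + √(λ² + 4×11.363636)]/2
Discriminant: 25.00 + 4×11.363636 = 70.4545, √70.4545 = 8.3937
μ ≥ (5.0 + 8.3937)/2 = 6.6969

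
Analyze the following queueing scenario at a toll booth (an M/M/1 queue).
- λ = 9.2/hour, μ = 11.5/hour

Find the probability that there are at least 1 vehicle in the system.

ρ = λ/μ = 9.2/11.5 = 0.8000
P(N ≥ n) = ρⁿ
P(N ≥ 1) = 0.8000^1
P(N ≥ 1) = 0.8000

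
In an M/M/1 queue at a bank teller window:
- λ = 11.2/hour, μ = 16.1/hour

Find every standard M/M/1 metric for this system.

Step 1: ρ = λ/μ = 11.2/16.1 = 0.6957
Step 2: L = λ/(μ-λ) = 11.2/4.90 = 2.2857
Step 3: Lq = λ²/(μ(μ-λ)) = 125.44/(16.1×4.90) = 1.5901
Step 4: W = 1/(μ-λ) = 1/4.90 = 0.20408
Step 5: Wq = λ/(μ(μ-λ)) = 11.2/(16.1×4.90) = 0.1420
Step 6: P(0) = 1-ρ = 0.3043
Verify: L = λW = 11.2×0.20408 = 2.2857 ✔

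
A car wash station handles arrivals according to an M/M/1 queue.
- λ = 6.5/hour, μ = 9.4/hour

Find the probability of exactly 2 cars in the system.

ρ = λ/μ = 6.5/9.4 = 0.6915
P(n) = (1-ρ)ρⁿ
P(2) = (1-0.6915) × 0.6915^2
P(2) = 0.3085 × 0.4782
P(2) = 0.1475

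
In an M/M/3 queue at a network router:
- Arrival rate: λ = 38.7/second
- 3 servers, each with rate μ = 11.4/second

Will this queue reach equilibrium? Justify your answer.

Stability requires ρ = λ/(cμ) < 1
ρ = 38.7/(3 × 11.4) = 38.7/34.20 = 1.1316
Since 1.1316 ≥ 1, the system is UNSTABLE.
Need c > λ/μ = 38.7/11.4 = 3.39.
Minimum servers needed: c = 4.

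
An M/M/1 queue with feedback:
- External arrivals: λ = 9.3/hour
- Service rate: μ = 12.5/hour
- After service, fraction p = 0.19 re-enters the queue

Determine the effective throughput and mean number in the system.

Effective arrival rate: λ_eff = λ/(1-p) = 9.3/(1-0.19) = 9.3/0.81 = 11.481481
ρ = λ_eff/μ = 11.481481/12.5 = 0.9185185
L = ρ/(1-ρ) = 0.9185185/(1-0.9185185) = 11.2727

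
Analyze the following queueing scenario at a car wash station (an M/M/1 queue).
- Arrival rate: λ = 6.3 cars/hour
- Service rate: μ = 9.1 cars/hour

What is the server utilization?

Server utilization: ρ = λ/μ
ρ = 6.3/9.1 = 0.6923
The server is busy 69.23% of the time.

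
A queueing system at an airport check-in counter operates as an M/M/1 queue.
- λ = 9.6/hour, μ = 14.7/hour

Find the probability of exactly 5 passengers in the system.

ρ = λ/μ = 9.6/14.7 = 0.65306
P(n) = (1-ρ)ρⁿ
P(5) = (1-0.65306) × 0.65306^5
P(5) = 0.3469 × 0.1188
P(5) = 0.04121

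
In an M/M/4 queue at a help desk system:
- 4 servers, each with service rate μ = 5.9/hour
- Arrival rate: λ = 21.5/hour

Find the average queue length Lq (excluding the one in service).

Traffic intensity: ρ = λ/(cμ) = 21.5/(4×5.9) = 0.9110
Since ρ = 0.9110 < 1, system is stable.
Offered load a = λ/μ = cρ = 21.5/5.9 = 3.6441
P₀ = [ Σₙ₌₀^3 aⁿ/n! + a^4/(4!(1-ρ)) ]⁻¹
Σ = a^0/0! + a^1/1! + a^2/2! + a^3/3! = 1.0000 + 3.6441 + 6.6396 + 8.0651 = 19.3488
a^4/(4!(1-ρ)) = 176.3380/(24 × 0.0889831) = 82.5709
P₀ = 1/(19.3488 + 82.5709) = 0.009812
Lq = P₀·a^4·ρ / (4!(1-ρ)²) = 0.00981165 × 176.3380 × 0.911017 / (24 × 0.00791798) = 8.2945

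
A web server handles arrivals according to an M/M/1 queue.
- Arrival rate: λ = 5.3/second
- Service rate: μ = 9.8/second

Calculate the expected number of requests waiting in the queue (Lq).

ρ = λ/μ = 5.3/9.8 = 0.5408
For M/M/1: Lq = λ²/(μ(μ-λ))
Lq = 28.09/(9.8 × 4.50)
Lq = 0.6370 requests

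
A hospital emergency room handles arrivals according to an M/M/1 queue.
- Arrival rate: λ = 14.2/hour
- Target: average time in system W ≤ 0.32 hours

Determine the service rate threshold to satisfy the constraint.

For M/M/1: W = 1/(μ-λ)
Need W ≤ 0.32, so 1/(μ-λ) ≤ 0.32
μ - λ ≥ 1/0.32 = 3.1250
μ ≥ 14.2 + 3.1250 = 17.3250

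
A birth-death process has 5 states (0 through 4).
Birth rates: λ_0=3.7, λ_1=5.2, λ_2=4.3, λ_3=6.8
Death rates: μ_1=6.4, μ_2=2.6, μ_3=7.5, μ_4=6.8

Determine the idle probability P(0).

Ratios P(n)/P(0) = (λ₀···λₙ₋₁)/(μ₁···μₙ):
P(1)/P(0) = (3.7)/(6.4) = 0.57812
P(2)/P(0) = (3.7×5.2)/(6.4×2.6) = 1.1562
P(3)/P(0) = (3.7×5.2×4.3)/(6.4×2.6×7.5) = 0.66292
P(4)/P(0) = (3.7×5.2×4.3×6.8)/(6.4×2.6×7.5×6.8) = 0.66292

Normalization: ∑ P(n) = 1
P(0) × (1.0000 + 0.57812 + 1.1562 + 0.66292 + 0.66292) = 1
P(0) × 4.0602 = 1
P(0) = 1/4.0602 = 0.2463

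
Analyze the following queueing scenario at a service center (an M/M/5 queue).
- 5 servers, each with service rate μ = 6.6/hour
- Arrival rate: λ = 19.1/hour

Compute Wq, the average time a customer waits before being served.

Traffic intensity: ρ = λ/(cμ) = 19.1/(5×6.6) = 0.5788
Since ρ = 0.5788 < 1, system is stable.
Offered load a = λ/μ = cρ = 19.1/6.6 = 2.8939
P₀ = [ Σₙ₌₀^4 aⁿ/n! + a^5/(5!(1-ρ)) ]⁻¹
Σ = a^0/0! + a^1/1! + a^2/2! + a^3/3! + a^4/4! = 1.00000 + 2.89394 + 4.18744 + 4.03940 + 2.92245 = 15.0432
a^5/(5!(1-ρ)) = 202.9772/(120 × 0.421212) = 4.0157
P₀ = 1/(15.0432 + 4.0157) = 0.05247
Lq = P₀·a^5·ρ / (5!(1-ρ)²) = 0.052469 × 202.9772 × 0.57879 / (120 × 0.17742) = 0.2895
Wq = Lq/λ = 0.2895/19.1 = 0.01516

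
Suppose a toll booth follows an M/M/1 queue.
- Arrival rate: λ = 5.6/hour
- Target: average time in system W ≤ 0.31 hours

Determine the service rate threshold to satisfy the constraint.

For M/M/1: W = 1/(μ-λ)
Need W ≤ 0.31, so 1/(μ-λ) ≤ 0.31
μ - λ ≥ 1/0.31 = 3.2258
μ ≥ 5.6 + 3.2258 = 8.8258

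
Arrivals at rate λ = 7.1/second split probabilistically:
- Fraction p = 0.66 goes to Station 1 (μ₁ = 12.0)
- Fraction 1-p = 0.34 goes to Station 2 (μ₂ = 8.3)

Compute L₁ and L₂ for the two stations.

Effective rates: λ₁ = 7.1×0.66 = 4.686, λ₂ = 7.1×0.34 = 2.414
Station 1: ρ₁ = 4.686/12.0 = 0.3905, L₁ = ρ₁/(1-ρ₁) = 0.3905/(1-0.3905) = 0.6407
Station 2: ρ₂ = 2.414/8.3 = 0.29084, L₂ = ρ₂/(1-ρ₂) = 0.29084/(1-0.29084) = 0.4101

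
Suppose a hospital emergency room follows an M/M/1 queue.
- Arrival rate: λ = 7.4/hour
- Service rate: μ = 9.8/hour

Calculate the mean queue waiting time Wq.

First, compute utilization: ρ = λ/μ = 7.4/9.8 = 0.7551
For M/M/1: Wq = λ/(μ(μ-λ))
Wq = 7.4/(9.8 × (9.8-7.4))
Wq = 7.4/(9.8 × 2.40)
Wq = 0.3146 hours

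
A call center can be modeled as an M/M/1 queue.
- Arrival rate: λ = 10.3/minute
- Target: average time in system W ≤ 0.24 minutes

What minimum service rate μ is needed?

For M/M/1: W = 1/(μ-λ)
Need W ≤ 0.24, so 1/(μ-λ) ≤ 0.24
μ - λ ≥ 1/0.24 = 4.1667
μ ≥ 10.3 + 4.1667 = 14.4667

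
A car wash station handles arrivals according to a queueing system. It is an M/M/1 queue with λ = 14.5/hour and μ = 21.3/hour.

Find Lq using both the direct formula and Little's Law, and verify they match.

Method 1 (direct): Lq = λ²/(μ(μ-λ)) = 210.25/(21.3 × 6.80) = 1.4516

Method 2 (Little's Law):
W = 1/(μ-λ) = 1/6.80 = 0.14706
Wq = W - 1/μ = 0.14706 - 0.046948 = 0.10011
Lq = λWq = 14.5 × 0.10011 = 1.4516 ✔ (matches Method 1)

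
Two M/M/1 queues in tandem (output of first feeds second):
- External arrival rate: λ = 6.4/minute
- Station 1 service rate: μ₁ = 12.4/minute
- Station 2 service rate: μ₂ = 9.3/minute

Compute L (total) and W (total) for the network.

By Jackson's theorem, each station behaves as independent M/M/1.
Station 1: ρ₁ = 6.4/12.4 = 0.5161, L₁ = ρ₁/(1-ρ₁) = λ/(μ₁-λ) = 6.4/6.00 = 1.0667
Station 2: ρ₂ = 6.4/9.3 = 0.6882, L₂ = ρ₂/(1-ρ₂) = λ/(μ₂-λ) = 6.4/2.90 = 2.2069
Total: L = L₁ + L₂ = 1.0667 + 2.2069 = 3.2736
W = L/λ = 3.2736/6.4 = 0.5115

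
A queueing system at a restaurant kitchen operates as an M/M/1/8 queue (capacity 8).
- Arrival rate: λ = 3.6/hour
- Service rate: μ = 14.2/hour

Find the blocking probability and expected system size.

ρ = λ/μ = 3.6/14.2 = 0.25352
P₀ = (1-ρ)/(1-ρ^(K+1)) = (1-0.25352)/(1-0.25352^9) = 0.7465/1.0000 = 0.7465
P_K = P₀×ρ^K = 0.7465 × 0.25352^8 = 0.7465 × 0.00001706 = 0.00001274
Blocking probability P_8 = 0.00001274 (0.001274%)
L = ρ[1 - (K+1)ρ^K + Kρ^(K+1)] / [(1-ρ)(1-ρ^(K+1))]
L = 0.25352 × (1 - 9×0.00001706 + 8×0.000004326) / ((1 - 0.25352) × (1 - 0.000004326)) = 0.3396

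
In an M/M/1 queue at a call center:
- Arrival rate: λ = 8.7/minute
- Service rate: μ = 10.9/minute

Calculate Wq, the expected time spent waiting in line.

First, compute utilization: ρ = λ/μ = 8.7/10.9 = 0.7982
For M/M/1: Wq = λ/(μ(μ-λ))
Wq = 8.7/(10.9 × (10.9-8.7))
Wq = 8.7/(10.9 × 2.20)
Wq = 0.3628 minutes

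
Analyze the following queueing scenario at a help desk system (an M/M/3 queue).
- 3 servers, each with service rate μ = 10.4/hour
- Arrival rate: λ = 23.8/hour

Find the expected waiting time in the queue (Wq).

Traffic intensity: ρ = λ/(cμ) = 23.8/(3×10.4) = 0.7628
Since ρ = 0.7628 < 1, system is stable.
Offered load a = λ/μ = cρ = 23.8/10.4 = 2.2885
P₀ = [ Σₙ₌₀^2 aⁿ/n! + a^3/(3!(1-ρ)) ]⁻¹
Σ = a^0/0! + a^1/1! + a^2/2! = 1.0000 + 2.2885 + 2.6185 = 5.9070
a^3/(3!(1-ρ)) = 11.9848/(6 × 0.237179) = 8.4218
P₀ = 1/(5.9070 + 8.4218) = 0.06979
Lq = P₀·a^3·ρ / (3!(1-ρ)²) = 0.069790 × 11.9848 × 0.76282 / (6 × 0.056254) = 1.8903
Wq = Lq/λ = 1.89034/23.8 = 0.07943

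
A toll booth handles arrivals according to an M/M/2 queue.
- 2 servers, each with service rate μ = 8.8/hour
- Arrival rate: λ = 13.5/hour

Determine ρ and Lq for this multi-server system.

Traffic intensity: ρ = λ/(cμ) = 13.5/(2×8.8) = 0.7670
Since ρ = 0.7670 < 1, system is stable.
Offered load a = λ/μ = cρ = 13.5/8.8 = 1.5341
P₀ = [ Σₙ₌₀^1 aⁿ/n! + a^2/(2!(1-ρ)) ]⁻¹
Σ = a^0/0! + a^1/1! = 1.0000 + 1.5341 = 2.5341
a^2/(2!(1-ρ)) = 2.3534/(2 × 0.23295) = 5.0513
P₀ = 1/(2.5341 + 5.0513) = 0.1318
Lq = P₀·a^2·ρ / (2!(1-ρ)²) = 0.131833 × 2.35343 × 0.767045 / (2 × 0.0542678) = 2.1927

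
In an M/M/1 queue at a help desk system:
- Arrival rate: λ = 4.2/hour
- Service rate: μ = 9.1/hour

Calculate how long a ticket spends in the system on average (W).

First, compute utilization: ρ = λ/μ = 4.2/9.1 = 0.4615
For M/M/1: W = 1/(μ-λ)
W = 1/(9.1-4.2) = 1/4.90
W = 0.2041 hours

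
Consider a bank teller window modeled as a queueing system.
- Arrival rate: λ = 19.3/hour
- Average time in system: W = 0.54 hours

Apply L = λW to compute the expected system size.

Little's Law: L = λW
L = 19.3 × 0.54 = 10.4220 transactions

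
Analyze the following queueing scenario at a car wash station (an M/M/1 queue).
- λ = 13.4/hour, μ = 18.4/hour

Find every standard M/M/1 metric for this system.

Step 1: ρ = λ/μ = 13.4/18.4 = 0.7283
Step 2: L = λ/(μ-λ) = 13.4/5.00 = 2.6800
Step 3: Lq = λ²/(μ(μ-λ)) = 179.56/(18.4×5.00) = 1.9517
Step 4: W = 1/(μ-λ) = 1/5.00 = 0.2000
Step 5: Wq = λ/(μ(μ-λ)) = 13.4/(18.4×5.00) = 0.1457
Step 6: P(0) = 1-ρ = 0.2717
Verify: L = λW = 13.4×0.2000 = 2.6800 ✔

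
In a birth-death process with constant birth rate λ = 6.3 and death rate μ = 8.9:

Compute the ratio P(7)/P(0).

For constant rates: P(n)/P(0) = (λ/μ)^n
P(7)/P(0) = (6.3/8.9)^7 = 0.707865^7 = 0.08905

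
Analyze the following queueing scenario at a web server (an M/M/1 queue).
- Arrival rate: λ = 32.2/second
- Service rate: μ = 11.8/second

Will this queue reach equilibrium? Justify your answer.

Stability requires ρ = λ/(cμ) < 1
ρ = 32.2/(1 × 11.8) = 32.2/11.80 = 2.7288
Since 2.7288 ≥ 1, the system is UNSTABLE.
Queue grows without bound. Need μ > λ = 32.2.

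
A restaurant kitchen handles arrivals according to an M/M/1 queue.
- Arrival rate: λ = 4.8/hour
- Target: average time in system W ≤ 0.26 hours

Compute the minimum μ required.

For M/M/1: W = 1/(μ-λ)
Need W ≤ 0.26, so 1/(μ-λ) ≤ 0.26
μ - λ ≥ 1/0.26 = 3.8462
μ ≥ 4.8 + 3.8462 = 8.6462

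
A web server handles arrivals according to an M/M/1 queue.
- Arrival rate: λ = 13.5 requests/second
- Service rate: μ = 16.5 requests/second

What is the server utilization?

Server utilization: ρ = λ/μ
ρ = 13.5/16.5 = 0.8182
The server is busy 81.82% of the time.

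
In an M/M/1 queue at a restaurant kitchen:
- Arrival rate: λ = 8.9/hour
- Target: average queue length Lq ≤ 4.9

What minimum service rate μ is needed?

For M/M/1: Lq = λ²/(μ(μ-λ))
Need Lq ≤ 4.9, i.e. μ(μ-λ) ≥ λ²/4.9
μ² - 8.9μ - 79.21/4.9 ≥ 0  →  μ² - 8.9μ - 16.1653 ≥ 0
Quadratic formula (positive root): μ = [λ + √(λ² + 4×16.1653)]/2
Discriminant: 79.21 + 4×16.1653 = 143.8712, √143.8712 = 11.9946
μ ≥ (8.9 + 11.9946)/2 = 10.4473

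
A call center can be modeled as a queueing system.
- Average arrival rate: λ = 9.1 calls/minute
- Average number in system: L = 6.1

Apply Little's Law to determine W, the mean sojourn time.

Little's Law: L = λW, so W = L/λ
W = 6.1/9.1 = 0.6703 minutes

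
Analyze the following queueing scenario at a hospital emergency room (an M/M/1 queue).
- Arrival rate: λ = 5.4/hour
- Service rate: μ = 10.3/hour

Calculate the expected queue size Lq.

ρ = λ/μ = 5.4/10.3 = 0.5243
For M/M/1: Lq = λ²/(μ(μ-λ))
Lq = 29.16/(10.3 × 4.90)
Lq = 0.5778 patients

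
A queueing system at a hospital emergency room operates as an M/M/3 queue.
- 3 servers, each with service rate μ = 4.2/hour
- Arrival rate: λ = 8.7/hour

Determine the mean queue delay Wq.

Traffic intensity: ρ = λ/(cμ) = 8.7/(3×4.2) = 0.6905
Since ρ = 0.6905 < 1, system is stable.
Offered load a = λ/μ = cρ = 8.7/4.2 = 2.0714
P₀ = [ Σₙ₌₀^2 aⁿ/n! + a^3/(3!(1-ρ)) ]⁻¹
Σ = a^0/0! + a^1/1! + a^2/2! = 1.0000 + 2.0714 + 2.1454 = 5.2168
a^3/(3!(1-ρ)) = 8.88812/(6 × 0.309524) = 4.7859
P₀ = 1/(5.2168 + 4.7859) = 0.09997
Lq = P₀·a^3·ρ / (3!(1-ρ)²) = 0.099973 × 8.8881 × 0.69048 / (6 × 0.095805) = 1.0673
Wq = Lq/λ = 1.0673/8.7 = 0.1227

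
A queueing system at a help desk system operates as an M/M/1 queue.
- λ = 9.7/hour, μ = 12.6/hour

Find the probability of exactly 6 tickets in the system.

ρ = λ/μ = 9.7/12.6 = 0.76984
P(n) = (1-ρ)ρⁿ
P(6) = (1-0.76984) × 0.76984^6
P(6) = 0.23016 × 0.20816
P(6) = 0.04791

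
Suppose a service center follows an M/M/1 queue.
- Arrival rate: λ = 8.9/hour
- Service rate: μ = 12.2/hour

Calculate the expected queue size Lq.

ρ = λ/μ = 8.9/12.2 = 0.7295
For M/M/1: Lq = λ²/(μ(μ-λ))
Lq = 79.21/(12.2 × 3.30)
Lq = 1.9675 customers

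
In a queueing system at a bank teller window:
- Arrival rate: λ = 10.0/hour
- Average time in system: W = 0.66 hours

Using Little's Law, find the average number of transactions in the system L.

Little's Law: L = λW
L = 10.0 × 0.66 = 6.6000 transactions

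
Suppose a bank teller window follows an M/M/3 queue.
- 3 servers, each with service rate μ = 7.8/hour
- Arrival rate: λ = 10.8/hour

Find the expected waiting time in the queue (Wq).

Traffic intensity: ρ = λ/(cμ) = 10.8/(3×7.8) = 0.4615
Since ρ = 0.4615 < 1, system is stable.
Offered load a = λ/μ = cρ = 10.8/7.8 = 1.3846
P₀ = [ Σₙ₌₀^2 aⁿ/n! + a^3/(3!(1-ρ)) ]⁻¹
Σ = a^0/0! + a^1/1! + a^2/2! = 1.0000 + 1.3846 + 0.9586 = 3.3432
a^3/(3!(1-ρ)) = 2.6545/(6 × 0.5385) = 0.8216
P₀ = 1/(3.3432 + 0.8216) = 0.2401
Lq = P₀·a^3·ρ / (3!(1-ρ)²) = 0.2401 × 2.6545 × 0.4615 / (6 × 0.2899) = 0.1691
Wq = Lq/λ = 0.1691/10.8 = 0.01566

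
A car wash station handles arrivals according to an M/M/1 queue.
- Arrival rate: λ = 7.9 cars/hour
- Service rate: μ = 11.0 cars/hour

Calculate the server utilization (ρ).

Server utilization: ρ = λ/μ
ρ = 7.9/11.0 = 0.7182
The server is busy 71.82% of the time.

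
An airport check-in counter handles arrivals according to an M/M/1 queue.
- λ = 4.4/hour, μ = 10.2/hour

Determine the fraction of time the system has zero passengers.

ρ = λ/μ = 4.4/10.2 = 0.4314
P(0) = 1 - ρ = 1 - 0.4314 = 0.5686
The server is idle 56.86% of the time.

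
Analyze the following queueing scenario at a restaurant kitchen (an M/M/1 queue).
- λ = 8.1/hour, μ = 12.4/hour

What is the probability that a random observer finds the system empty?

ρ = λ/μ = 8.1/12.4 = 0.6532
P(0) = 1 - ρ = 1 - 0.6532 = 0.3468
The server is idle 34.68% of the time.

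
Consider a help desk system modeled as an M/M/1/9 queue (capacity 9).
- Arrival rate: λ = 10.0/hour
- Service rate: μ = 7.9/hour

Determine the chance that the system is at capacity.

ρ = λ/μ = 10.0/7.9 = 1.26582
P₀ = (1-ρ)/(1-ρ^(K+1)) = (1-1.26582)/(1-1.26582^10) = -0.2658/-9.5614 = 0.02780
P_K = P₀×ρ^K = 0.027802 × 1.26582^9 = 0.027802 × 8.3435 = 0.2320
Blocking probability = 23.20%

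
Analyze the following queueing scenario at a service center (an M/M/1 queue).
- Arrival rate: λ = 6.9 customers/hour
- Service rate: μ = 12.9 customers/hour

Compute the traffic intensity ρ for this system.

Server utilization: ρ = λ/μ
ρ = 6.9/12.9 = 0.5349
The server is busy 53.49% of the time.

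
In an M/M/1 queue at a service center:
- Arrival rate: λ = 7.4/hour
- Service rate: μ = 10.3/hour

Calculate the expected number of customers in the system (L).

ρ = λ/μ = 7.4/10.3 = 0.7184
For M/M/1: L = λ/(μ-λ)
L = 7.4/(10.3-7.4) = 7.4/2.90
L = 2.5517 customers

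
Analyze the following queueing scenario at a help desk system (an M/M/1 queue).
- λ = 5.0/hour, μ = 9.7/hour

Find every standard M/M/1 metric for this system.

Step 1: ρ = λ/μ = 5.0/9.7 = 0.5155
Step 2: L = λ/(μ-λ) = 5.0/4.70 = 1.0638
Step 3: Lq = λ²/(μ(μ-λ)) = 25.00/(9.7×4.70) = 0.5484
Step 4: W = 1/(μ-λ) = 1/4.70 = 0.21277
Step 5: Wq = λ/(μ(μ-λ)) = 5.0/(9.7×4.70) = 0.1097
Step 6: P(0) = 1-ρ = 0.4845
Verify: L = λW = 5.0×0.21277 = 1.0638 ✔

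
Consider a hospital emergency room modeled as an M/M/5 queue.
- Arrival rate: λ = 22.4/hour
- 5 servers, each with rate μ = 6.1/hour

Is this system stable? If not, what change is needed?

Stability requires ρ = λ/(cμ) < 1
ρ = 22.4/(5 × 6.1) = 22.4/30.50 = 0.7344
Since 0.7344 < 1, the system is STABLE.
The servers are busy 73.44% of the time.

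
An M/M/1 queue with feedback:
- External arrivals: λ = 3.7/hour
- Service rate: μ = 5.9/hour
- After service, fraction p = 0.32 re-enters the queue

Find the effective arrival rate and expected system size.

Effective arrival rate: λ_eff = λ/(1-p) = 3.7/(1-0.32) = 3.7/0.68 = 5.4411765
ρ = λ_eff/μ = 5.4411765/5.9 = 0.9222333
L = ρ/(1-ρ) = 0.9222333/(1-0.9222333) = 11.8590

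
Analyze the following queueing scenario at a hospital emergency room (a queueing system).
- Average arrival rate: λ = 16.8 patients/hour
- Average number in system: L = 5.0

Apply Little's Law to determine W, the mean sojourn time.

Little's Law: L = λW, so W = L/λ
W = 5.0/16.8 = 0.2976 hours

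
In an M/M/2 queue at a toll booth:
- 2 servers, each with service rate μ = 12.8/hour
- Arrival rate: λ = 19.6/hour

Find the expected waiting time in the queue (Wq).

Traffic intensity: ρ = λ/(cμ) = 19.6/(2×12.8) = 0.7656
Since ρ = 0.7656 < 1, system is stable.
Offered load a = λ/μ = cρ = 19.6/12.8 = 1.5312
P₀ = [ Σₙ₌₀^1 aⁿ/n! + a^2/(2!(1-ρ)) ]⁻¹
Σ = a^0/0! + a^1/1! = 1.0000 + 1.5312 = 2.5312
a^2/(2!(1-ρ)) = 2.34473/(2 × 0.234375) = 5.0021
P₀ = 1/(2.5312 + 5.0021) = 0.1327
Lq = P₀·a^2·ρ / (2!(1-ρ)²) = 0.132743 × 2.34473 × 0.765625 / (2 × 0.0549316) = 2.1690
Wq = Lq/λ = 2.1690/19.6 = 0.1107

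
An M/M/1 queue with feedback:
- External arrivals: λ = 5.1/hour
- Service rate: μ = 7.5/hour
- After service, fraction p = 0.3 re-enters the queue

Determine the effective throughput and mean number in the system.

Effective arrival rate: λ_eff = λ/(1-p) = 5.1/(1-0.3) = 5.1/0.70 = 7.2857143
ρ = λ_eff/μ = 7.2857143/7.5 = 0.9714286
L = ρ/(1-ρ) = 0.9714286/(1-0.9714286) = 34.0000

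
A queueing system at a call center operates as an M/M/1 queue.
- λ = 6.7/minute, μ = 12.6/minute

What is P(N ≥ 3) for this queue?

ρ = λ/μ = 6.7/12.6 = 0.53175
P(N ≥ n) = ρⁿ
P(N ≥ 3) = 0.53175^3
P(N ≥ 3) = 0.1504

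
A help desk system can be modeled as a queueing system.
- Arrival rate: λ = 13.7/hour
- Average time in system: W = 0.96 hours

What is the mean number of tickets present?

Little's Law: L = λW
L = 13.7 × 0.96 = 13.1520 tickets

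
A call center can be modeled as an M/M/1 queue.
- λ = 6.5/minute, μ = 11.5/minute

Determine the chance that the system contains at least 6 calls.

ρ = λ/μ = 6.5/11.5 = 0.56522
P(N ≥ n) = ρⁿ
P(N ≥ 6) = 0.56522^6
P(N ≥ 6) = 0.03261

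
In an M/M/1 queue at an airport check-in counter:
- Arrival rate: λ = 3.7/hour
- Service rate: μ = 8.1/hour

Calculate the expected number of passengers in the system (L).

ρ = λ/μ = 3.7/8.1 = 0.4568
For M/M/1: L = λ/(μ-λ)
L = 3.7/(8.1-3.7) = 3.7/4.40
L = 0.8409 passengers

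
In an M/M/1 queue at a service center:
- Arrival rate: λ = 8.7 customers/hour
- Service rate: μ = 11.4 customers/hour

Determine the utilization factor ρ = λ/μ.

Server utilization: ρ = λ/μ
ρ = 8.7/11.4 = 0.7632
The server is busy 76.32% of the time.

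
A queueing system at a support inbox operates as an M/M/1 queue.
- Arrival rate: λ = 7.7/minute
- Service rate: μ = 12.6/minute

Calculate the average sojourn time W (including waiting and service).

First, compute utilization: ρ = λ/μ = 7.7/12.6 = 0.6111
For M/M/1: W = 1/(μ-λ)
W = 1/(12.6-7.7) = 1/4.90
W = 0.2041 minutes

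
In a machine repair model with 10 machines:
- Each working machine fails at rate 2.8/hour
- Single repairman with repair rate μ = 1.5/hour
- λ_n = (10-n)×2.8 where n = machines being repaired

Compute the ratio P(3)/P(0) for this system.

P(3)/P(0) = ∏_{i=0}^{3-1} λ_i/μ_{i+1}
= (10-0)×2.8/1.5 × (10-1)×2.8/1.5 × (10-2)×2.8/1.5
= 4683.0933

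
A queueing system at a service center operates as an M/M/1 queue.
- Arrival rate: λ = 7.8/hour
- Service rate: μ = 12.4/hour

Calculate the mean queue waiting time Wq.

First, compute utilization: ρ = λ/μ = 7.8/12.4 = 0.6290
For M/M/1: Wq = λ/(μ(μ-λ))
Wq = 7.8/(12.4 × (12.4-7.8))
Wq = 7.8/(12.4 × 4.60)
Wq = 0.1367 hours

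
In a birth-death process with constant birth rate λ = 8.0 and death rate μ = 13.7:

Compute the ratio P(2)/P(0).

For constant rates: P(n)/P(0) = (λ/μ)^n
P(2)/P(0) = (8.0/13.7)^2 = 0.58394^2 = 0.3410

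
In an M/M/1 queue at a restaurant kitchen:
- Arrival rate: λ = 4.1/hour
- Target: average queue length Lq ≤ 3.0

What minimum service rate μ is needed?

For M/M/1: Lq = λ²/(μ(μ-λ))
Need Lq ≤ 3.0, i.e. μ(μ-λ) ≥ λ²/3.0
μ² - 4.1μ - 16.81/3.0 ≥ 0  →  μ² - 4.1μ - 5.60333 ≥ 0
Quadratic formula (positive root): μ = [λ + √(λ² + 4×5.60333)]/2
Discriminant: 16.81 + 4×5.60333 = 39.2233, √39.2233 = 6.2629
μ ≥ (4.1 + 6.2629)/2 = 5.1814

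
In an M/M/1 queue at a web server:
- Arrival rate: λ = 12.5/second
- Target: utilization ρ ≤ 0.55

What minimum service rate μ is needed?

ρ = λ/μ, so μ = λ/ρ
μ ≥ 12.5/0.55 = 22.7273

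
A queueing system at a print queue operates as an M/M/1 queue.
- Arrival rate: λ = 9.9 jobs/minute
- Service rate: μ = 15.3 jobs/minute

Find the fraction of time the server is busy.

Server utilization: ρ = λ/μ
ρ = 9.9/15.3 = 0.6471
The server is busy 64.71% of the time.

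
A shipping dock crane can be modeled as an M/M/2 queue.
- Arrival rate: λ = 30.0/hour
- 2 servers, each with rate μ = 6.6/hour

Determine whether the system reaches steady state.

Stability requires ρ = λ/(cμ) < 1
ρ = 30.0/(2 × 6.6) = 30.0/13.20 = 2.2727
Since 2.2727 ≥ 1, the system is UNSTABLE.
Need c > λ/μ = 30.0/6.6 = 4.55.
Minimum servers needed: c = 5.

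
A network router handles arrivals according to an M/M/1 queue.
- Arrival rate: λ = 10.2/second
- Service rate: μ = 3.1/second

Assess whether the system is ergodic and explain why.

Stability requires ρ = λ/(cμ) < 1
ρ = 10.2/(1 × 3.1) = 10.2/3.10 = 3.2903
Since 3.2903 ≥ 1, the system is UNSTABLE.
Queue grows without bound. Need μ > λ = 10.2.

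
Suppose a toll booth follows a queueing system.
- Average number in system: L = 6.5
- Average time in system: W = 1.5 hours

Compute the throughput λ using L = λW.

Little's Law: L = λW, so λ = L/W
λ = 6.5/1.5 = 4.3333 vehicles/hour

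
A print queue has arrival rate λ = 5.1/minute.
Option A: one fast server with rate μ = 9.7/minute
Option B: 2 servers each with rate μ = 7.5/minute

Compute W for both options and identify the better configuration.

Option A: single server μ = 9.7 (M/M/1)
  ρ_A = 5.1/9.7 = 0.5258
  W_A = 1/(μ-λ) = 1/(9.7-5.1) = 1/4.60 = 0.2174

Option B: 2 servers μ = 7.5 (M/M/2)
  ρ_B = λ/(cμ) = 5.1/(2×7.5) = 0.3400
  Offered load a = λ/μ = cρ = 5.1/7.5 = 0.6800
  P₀ = [ Σₙ₌₀^1 aⁿ/n! + a^2/(2!(1-ρ)) ]⁻¹
  Σ = a^0/0! + a^1/1! = 1.0000 + 0.6800 = 1.6800
  a^2/(2!(1-ρ)) = 0.4624/(2 × 0.6600) = 0.3503
  P₀ = 1/(1.6800 + 0.3503) = 0.4925
  Lq = P₀·a^2·ρ / (2!(1-ρ)²) = 0.4925 × 0.4624 × 0.3400 / (2 × 0.4356) = 0.08888
  Wq_B = Lq/λ = 0.088883/5.1 = 0.017428
  W_B = Wq_B + 1/μ = 0.017428 + 0.13333 = 0.1508

Since W_B = 0.1508 < W_A = 0.2174, Option B (multiple servers) has the shorter time in system.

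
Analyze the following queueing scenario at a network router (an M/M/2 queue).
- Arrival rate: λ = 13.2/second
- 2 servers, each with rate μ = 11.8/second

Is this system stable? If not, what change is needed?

Stability requires ρ = λ/(cμ) < 1
ρ = 13.2/(2 × 11.8) = 13.2/23.60 = 0.5593
Since 0.5593 < 1, the system is STABLE.
The servers are busy 55.93% of the time.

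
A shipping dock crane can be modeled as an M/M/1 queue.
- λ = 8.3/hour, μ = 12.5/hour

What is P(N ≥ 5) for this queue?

ρ = λ/μ = 8.3/12.5 = 0.6640
P(N ≥ n) = ρⁿ
P(N ≥ 5) = 0.6640^5
P(N ≥ 5) = 0.1291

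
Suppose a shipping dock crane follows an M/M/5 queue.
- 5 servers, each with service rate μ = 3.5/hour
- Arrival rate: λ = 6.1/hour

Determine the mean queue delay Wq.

Traffic intensity: ρ = λ/(cμ) = 6.1/(5×3.5) = 0.3486
Since ρ = 0.3486 < 1, system is stable.
Offered load a = λ/μ = cρ = 6.1/3.5 = 1.7429
P₀ = [ Σₙ₌₀^4 aⁿ/n! + a^5/(5!(1-ρ)) ]⁻¹
Σ = a^0/0! + a^1/1! + a^2/2! + a^3/3! + a^4/4! = 1.0000 + 1.7429 + 1.5188 + 0.8823 + 0.3844 = 5.5284
a^5/(5!(1-ρ)) = 16.0808/(120 × 0.6514) = 0.2057
P₀ = 1/(5.5284 + 0.2057) = 0.1744
Lq = P₀·a^5·ρ / (5!(1-ρ)²) = 0.1744 × 16.0808 × 0.3486 / (120 × 0.4244) = 0.01920
Wq = Lq/λ = 0.019196/6.1 = 0.003147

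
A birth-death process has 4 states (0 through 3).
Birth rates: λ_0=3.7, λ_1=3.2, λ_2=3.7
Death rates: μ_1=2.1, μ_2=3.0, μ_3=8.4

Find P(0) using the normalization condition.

Ratios P(n)/P(0) = (λ₀···λₙ₋₁)/(μ₁···μₙ):
P(1)/P(0) = (3.7)/(2.1) = 1.7619
P(2)/P(0) = (3.7×3.2)/(2.1×3.0) = 1.8794
P(3)/P(0) = (3.7×3.2×3.7)/(2.1×3.0×8.4) = 0.8278

Normalization: ∑ P(n) = 1
P(0) × (1.0000 + 1.7619 + 1.8794 + 0.8278) = 1
P(0) × 5.4691 = 1
P(0) = 1/5.4691 = 0.1828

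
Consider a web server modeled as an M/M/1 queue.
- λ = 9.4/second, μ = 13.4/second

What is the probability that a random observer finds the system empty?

ρ = λ/μ = 9.4/13.4 = 0.7015
P(0) = 1 - ρ = 1 - 0.7015 = 0.2985
The server is idle 29.85% of the time.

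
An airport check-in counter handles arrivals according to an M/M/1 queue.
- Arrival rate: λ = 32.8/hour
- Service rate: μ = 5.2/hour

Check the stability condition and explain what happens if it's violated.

Stability requires ρ = λ/(cμ) < 1
ρ = 32.8/(1 × 5.2) = 32.8/5.20 = 6.3077
Since 6.3077 ≥ 1, the system is UNSTABLE.
Queue grows without bound. Need μ > λ = 32.8.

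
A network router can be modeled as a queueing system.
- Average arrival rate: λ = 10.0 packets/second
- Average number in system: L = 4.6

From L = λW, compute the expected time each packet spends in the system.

Little's Law: L = λW, so W = L/λ
W = 4.6/10.0 = 0.4600 seconds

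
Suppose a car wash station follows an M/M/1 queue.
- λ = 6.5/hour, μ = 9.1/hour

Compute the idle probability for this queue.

ρ = λ/μ = 6.5/9.1 = 0.7143
P(0) = 1 - ρ = 1 - 0.7143 = 0.2857
The server is idle 28.57% of the time.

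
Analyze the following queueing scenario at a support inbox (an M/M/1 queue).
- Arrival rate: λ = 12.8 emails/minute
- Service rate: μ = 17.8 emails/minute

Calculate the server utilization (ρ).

Server utilization: ρ = λ/μ
ρ = 12.8/17.8 = 0.7191
The server is busy 71.91% of the time.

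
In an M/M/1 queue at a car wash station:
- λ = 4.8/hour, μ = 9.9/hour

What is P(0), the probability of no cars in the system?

ρ = λ/μ = 4.8/9.9 = 0.4848
P(0) = 1 - ρ = 1 - 0.4848 = 0.5152
The server is idle 51.52% of the time.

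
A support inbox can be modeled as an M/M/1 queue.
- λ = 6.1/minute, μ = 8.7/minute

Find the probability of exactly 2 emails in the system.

ρ = λ/μ = 6.1/8.7 = 0.7011
P(n) = (1-ρ)ρⁿ
P(2) = (1-0.7011) × 0.7011^2
P(2) = 0.2989 × 0.4915
P(2) = 0.1469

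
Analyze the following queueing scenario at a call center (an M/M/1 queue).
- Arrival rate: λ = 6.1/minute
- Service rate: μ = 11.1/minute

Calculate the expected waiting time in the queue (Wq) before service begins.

First, compute utilization: ρ = λ/μ = 6.1/11.1 = 0.5495
For M/M/1: Wq = λ/(μ(μ-λ))
Wq = 6.1/(11.1 × (11.1-6.1))
Wq = 6.1/(11.1 × 5.00)
Wq = 0.1099 minutes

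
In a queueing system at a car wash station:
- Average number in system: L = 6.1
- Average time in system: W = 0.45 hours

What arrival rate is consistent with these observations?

Little's Law: L = λW, so λ = L/W
λ = 6.1/0.45 = 13.5556 cars/hour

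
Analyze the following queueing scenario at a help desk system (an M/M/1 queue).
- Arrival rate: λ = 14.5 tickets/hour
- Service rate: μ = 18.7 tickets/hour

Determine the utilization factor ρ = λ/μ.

Server utilization: ρ = λ/μ
ρ = 14.5/18.7 = 0.7754
The server is busy 77.54% of the time.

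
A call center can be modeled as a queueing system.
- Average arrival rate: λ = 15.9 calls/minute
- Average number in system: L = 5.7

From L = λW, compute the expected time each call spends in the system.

Little's Law: L = λW, so W = L/λ
W = 5.7/15.9 = 0.3585 minutes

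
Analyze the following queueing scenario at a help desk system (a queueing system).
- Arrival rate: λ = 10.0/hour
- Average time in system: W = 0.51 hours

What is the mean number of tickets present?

Little's Law: L = λW
L = 10.0 × 0.51 = 5.1000 tickets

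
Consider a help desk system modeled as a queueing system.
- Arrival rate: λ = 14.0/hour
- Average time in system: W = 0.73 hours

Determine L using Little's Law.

Little's Law: L = λW
L = 14.0 × 0.73 = 10.2200 tickets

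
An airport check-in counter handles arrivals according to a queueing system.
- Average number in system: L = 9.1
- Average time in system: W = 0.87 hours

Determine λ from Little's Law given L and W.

Little's Law: L = λW, so λ = L/W
λ = 9.1/0.87 = 10.4598 passengers/hour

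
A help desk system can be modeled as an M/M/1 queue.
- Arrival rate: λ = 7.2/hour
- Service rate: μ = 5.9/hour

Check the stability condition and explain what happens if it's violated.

Stability requires ρ = λ/(cμ) < 1
ρ = 7.2/(1 × 5.9) = 7.2/5.90 = 1.2203
Since 1.2203 ≥ 1, the system is UNSTABLE.
Queue grows without bound. Need μ > λ = 7.2.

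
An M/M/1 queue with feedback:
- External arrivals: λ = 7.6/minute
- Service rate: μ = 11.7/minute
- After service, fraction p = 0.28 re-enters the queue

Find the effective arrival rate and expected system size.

Effective arrival rate: λ_eff = λ/(1-p) = 7.6/(1-0.28) = 7.6/0.72 = 10.555556
ρ = λ_eff/μ = 10.555556/11.7 = 0.902184
L = ρ/(1-ρ) = 0.902184/(1-0.902184) = 9.2233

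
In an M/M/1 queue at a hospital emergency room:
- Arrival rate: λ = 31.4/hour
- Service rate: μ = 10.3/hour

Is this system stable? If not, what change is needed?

Stability requires ρ = λ/(cμ) < 1
ρ = 31.4/(1 × 10.3) = 31.4/10.30 = 3.0485
Since 3.0485 ≥ 1, the system is UNSTABLE.
Queue grows without bound. Need μ > λ = 31.4.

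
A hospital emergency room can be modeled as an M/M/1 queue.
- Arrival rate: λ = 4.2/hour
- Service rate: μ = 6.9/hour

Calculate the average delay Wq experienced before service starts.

First, compute utilization: ρ = λ/μ = 4.2/6.9 = 0.6087
For M/M/1: Wq = λ/(μ(μ-λ))
Wq = 4.2/(6.9 × (6.9-4.2))
Wq = 4.2/(6.9 × 2.70)
Wq = 0.2254 hours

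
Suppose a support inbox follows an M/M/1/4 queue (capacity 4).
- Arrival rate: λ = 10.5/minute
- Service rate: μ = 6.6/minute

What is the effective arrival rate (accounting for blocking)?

ρ = λ/μ = 10.5/6.6 = 1.5909
P₀ = (1-ρ)/(1-ρ^(K+1)) = (1-1.5909)/(1-1.5909^5) = -0.5909/-9.1909 = 0.06429
P_K = P₀×ρ^K = 0.06429 × 1.5909^4 = 0.06429 × 6.4058 = 0.4118
λ_eff = λ(1-P_K) = 10.5 × (1 - 0.41184) = 10.5 × 0.58816 = 6.1757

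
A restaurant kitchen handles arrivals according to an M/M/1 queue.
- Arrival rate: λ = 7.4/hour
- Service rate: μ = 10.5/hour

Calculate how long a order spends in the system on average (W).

First, compute utilization: ρ = λ/μ = 7.4/10.5 = 0.7048
For M/M/1: W = 1/(μ-λ)
W = 1/(10.5-7.4) = 1/3.10
W = 0.3226 hours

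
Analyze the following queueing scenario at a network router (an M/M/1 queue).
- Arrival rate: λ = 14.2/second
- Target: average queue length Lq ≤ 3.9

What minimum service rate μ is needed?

For M/M/1: Lq = λ²/(μ(μ-λ))
Need Lq ≤ 3.9, i.e. μ(μ-λ) ≥ λ²/3.9
μ² - 14.2μ - 201.64/3.9 ≥ 0  →  μ² - 14.2μ - 51.702564 ≥ 0
Quadratic formula (positive root): μ = [λ + √(λ² + 4×51.702564)]/2
Discriminant: 201.64 + 4×51.702564 = 408.4503, √408.4503 = 20.2102
μ ≥ (14.2 + 20.2102)/2 = 17.2051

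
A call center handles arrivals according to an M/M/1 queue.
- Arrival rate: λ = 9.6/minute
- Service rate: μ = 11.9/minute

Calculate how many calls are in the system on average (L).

ρ = λ/μ = 9.6/11.9 = 0.8067
For M/M/1: L = λ/(μ-λ)
L = 9.6/(11.9-9.6) = 9.6/2.30
L = 4.1739 calls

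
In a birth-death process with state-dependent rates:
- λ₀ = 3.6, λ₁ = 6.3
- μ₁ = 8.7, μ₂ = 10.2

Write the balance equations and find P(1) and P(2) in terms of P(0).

Balance equations:
State 0: λ₀P₀ = μ₁P₁ → P₁ = (λ₀/μ₁)P₀ = (3.6/8.7)P₀ = 0.4138P₀
State 1: P₂ = (λ₀λ₁)/(μ₁μ₂)P₀ = (3.6×6.3)/(8.7×10.2)P₀ = 0.2556P₀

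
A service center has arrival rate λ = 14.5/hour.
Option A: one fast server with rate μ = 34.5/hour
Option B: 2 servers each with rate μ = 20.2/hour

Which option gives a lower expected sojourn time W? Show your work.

Option A: single server μ = 34.5 (M/M/1)
  ρ_A = 14.5/34.5 = 0.4203
  W_A = 1/(μ-λ) = 1/(34.5-14.5) = 1/20.00 = 0.05000

Option B: 2 servers μ = 20.2 (M/M/2)
  ρ_B = λ/(cμ) = 14.5/(2×20.2) = 0.3589
  Offered load a = λ/μ = cρ = 14.5/20.2 = 0.7178
  P₀ = [ Σₙ₌₀^1 aⁿ/n! + a^2/(2!(1-ρ)) ]⁻¹
  Σ = a^0/0! + a^1/1! = 1.0000 + 0.7178 = 1.7178
  a^2/(2!(1-ρ)) = 0.5153/(2 × 0.6411) = 0.4019
  P₀ = 1/(1.7178 + 0.4019) = 0.4718
  Lq = P₀·a^2·ρ / (2!(1-ρ)²) = 0.4718 × 0.5153 × 0.3589 / (2 × 0.4110) = 0.1061
  Wq_B = Lq/λ = 0.10614/14.5 = 0.007320
  W_B = Wq_B + 1/μ = 0.007320 + 0.04950 = 0.05682

Since W_A = 0.05000 < W_B = 0.05682, Option A (single fast server) has the shorter time in system.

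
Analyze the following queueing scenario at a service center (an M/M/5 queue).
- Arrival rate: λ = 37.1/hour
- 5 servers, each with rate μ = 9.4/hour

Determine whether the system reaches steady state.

Stability requires ρ = λ/(cμ) < 1
ρ = 37.1/(5 × 9.4) = 37.1/47.00 = 0.7894
Since 0.7894 < 1, the system is STABLE.
The servers are busy 78.94% of the time.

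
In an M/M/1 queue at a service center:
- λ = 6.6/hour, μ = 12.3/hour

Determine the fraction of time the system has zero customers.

ρ = λ/μ = 6.6/12.3 = 0.5366
P(0) = 1 - ρ = 1 - 0.5366 = 0.4634
The server is idle 46.34% of the time.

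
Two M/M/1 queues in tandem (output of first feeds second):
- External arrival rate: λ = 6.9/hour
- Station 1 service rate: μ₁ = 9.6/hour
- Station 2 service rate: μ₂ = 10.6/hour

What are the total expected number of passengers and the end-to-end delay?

By Jackson's theorem, each station behaves as independent M/M/1.
Station 1: ρ₁ = 6.9/9.6 = 0.7188, L₁ = ρ₁/(1-ρ₁) = λ/(μ₁-λ) = 6.9/2.70 = 2.55556
Station 2: ρ₂ = 6.9/10.6 = 0.6509, L₂ = ρ₂/(1-ρ₂) = λ/(μ₂-λ) = 6.9/3.70 = 1.86486
Total: L = L₁ + L₂ = 2.55556 + 1.86486 = 4.4204
W = L/λ = 4.4204/6.9 = 0.6406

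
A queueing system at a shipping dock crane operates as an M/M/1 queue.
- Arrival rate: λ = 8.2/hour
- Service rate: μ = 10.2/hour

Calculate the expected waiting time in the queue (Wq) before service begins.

First, compute utilization: ρ = λ/μ = 8.2/10.2 = 0.8039
For M/M/1: Wq = λ/(μ(μ-λ))
Wq = 8.2/(10.2 × (10.2-8.2))
Wq = 8.2/(10.2 × 2.00)
Wq = 0.4020 hours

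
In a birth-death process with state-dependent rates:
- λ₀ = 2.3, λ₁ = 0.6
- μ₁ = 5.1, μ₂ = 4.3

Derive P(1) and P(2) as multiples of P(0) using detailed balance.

Balance equations:
State 0: λ₀P₀ = μ₁P₁ → P₁ = (λ₀/μ₁)P₀ = (2.3/5.1)P₀ = 0.4510P₀
State 1: P₂ = (λ₀λ₁)/(μ₁μ₂)P₀ = (2.3×0.6)/(5.1×4.3)P₀ = 0.06293P₀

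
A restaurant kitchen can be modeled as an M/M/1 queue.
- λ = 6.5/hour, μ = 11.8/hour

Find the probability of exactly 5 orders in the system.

ρ = λ/μ = 6.5/11.8 = 0.55085
P(n) = (1-ρ)ρⁿ
P(5) = (1-0.55085) × 0.55085^5
P(5) = 0.4492 × 0.05072
P(5) = 0.02278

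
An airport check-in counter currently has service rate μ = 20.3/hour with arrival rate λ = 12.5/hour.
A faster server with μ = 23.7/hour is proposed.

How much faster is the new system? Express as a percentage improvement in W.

System 1: ρ₁ = 12.5/20.3 = 0.6158, W₁ = 1/(20.3-12.5) = 0.12821
System 2: ρ₂ = 12.5/23.7 = 0.5274, W₂ = 1/(23.7-12.5) = 0.089286
Improvement: (W₁-W₂)/W₁ = (0.12821-0.089286)/0.12821 = 30.36%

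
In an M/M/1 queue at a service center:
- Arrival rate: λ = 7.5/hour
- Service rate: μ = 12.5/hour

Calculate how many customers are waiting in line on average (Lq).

ρ = λ/μ = 7.5/12.5 = 0.6000
For M/M/1: Lq = λ²/(μ(μ-λ))
Lq = 56.25/(12.5 × 5.00)
Lq = 0.9000 customers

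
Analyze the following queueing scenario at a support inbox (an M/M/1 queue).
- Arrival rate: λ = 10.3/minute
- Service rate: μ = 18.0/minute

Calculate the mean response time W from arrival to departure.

First, compute utilization: ρ = λ/μ = 10.3/18.0 = 0.5722
For M/M/1: W = 1/(μ-λ)
W = 1/(18.0-10.3) = 1/7.70
W = 0.1299 minutes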